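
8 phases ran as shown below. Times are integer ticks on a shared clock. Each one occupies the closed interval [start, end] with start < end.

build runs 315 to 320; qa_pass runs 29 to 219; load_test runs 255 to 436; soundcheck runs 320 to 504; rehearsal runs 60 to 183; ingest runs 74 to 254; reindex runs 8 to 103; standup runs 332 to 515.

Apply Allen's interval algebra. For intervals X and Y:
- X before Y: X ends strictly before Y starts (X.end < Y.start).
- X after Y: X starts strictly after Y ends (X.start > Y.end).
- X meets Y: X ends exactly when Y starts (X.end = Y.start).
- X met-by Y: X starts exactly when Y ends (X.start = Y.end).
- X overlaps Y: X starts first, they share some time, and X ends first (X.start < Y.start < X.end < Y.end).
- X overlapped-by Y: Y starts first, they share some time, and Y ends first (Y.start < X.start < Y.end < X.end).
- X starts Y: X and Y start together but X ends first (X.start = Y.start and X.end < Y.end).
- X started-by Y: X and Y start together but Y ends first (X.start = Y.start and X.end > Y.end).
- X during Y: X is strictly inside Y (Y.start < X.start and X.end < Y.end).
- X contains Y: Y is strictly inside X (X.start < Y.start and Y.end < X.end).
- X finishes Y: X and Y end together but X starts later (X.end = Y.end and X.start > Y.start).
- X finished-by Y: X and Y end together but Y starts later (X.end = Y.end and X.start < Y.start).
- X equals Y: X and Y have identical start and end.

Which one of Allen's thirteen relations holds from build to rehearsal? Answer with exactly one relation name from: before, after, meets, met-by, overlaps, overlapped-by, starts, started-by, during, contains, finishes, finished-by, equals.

build = [315, 320]; rehearsal = [60, 183].
Compare endpoints: build.start > rehearsal.start, build.start > rehearsal.end, build.end > rehearsal.start, build.end > rehearsal.end.
That pattern is 'after'.

after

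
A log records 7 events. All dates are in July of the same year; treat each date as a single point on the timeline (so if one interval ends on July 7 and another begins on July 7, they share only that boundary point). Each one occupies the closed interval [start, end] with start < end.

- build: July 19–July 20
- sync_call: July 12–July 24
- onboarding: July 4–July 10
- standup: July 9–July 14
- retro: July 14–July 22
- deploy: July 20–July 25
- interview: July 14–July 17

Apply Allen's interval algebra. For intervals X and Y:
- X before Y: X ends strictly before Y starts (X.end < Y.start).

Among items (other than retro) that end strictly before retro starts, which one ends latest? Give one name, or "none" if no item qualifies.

Target retro = [July 14, July 22].
build [July 19, July 20] → during → excluded.
deploy [July 20, July 25] → overlapped-by → excluded.
interview [July 14, July 17] → starts → excluded.
onboarding [July 4, July 10] → before → candidate.
standup [July 9, July 14] → meets → excluded.
sync_call [July 12, July 24] → contains → excluded.
Among candidates, latest end is July 10 → onboarding.

onboarding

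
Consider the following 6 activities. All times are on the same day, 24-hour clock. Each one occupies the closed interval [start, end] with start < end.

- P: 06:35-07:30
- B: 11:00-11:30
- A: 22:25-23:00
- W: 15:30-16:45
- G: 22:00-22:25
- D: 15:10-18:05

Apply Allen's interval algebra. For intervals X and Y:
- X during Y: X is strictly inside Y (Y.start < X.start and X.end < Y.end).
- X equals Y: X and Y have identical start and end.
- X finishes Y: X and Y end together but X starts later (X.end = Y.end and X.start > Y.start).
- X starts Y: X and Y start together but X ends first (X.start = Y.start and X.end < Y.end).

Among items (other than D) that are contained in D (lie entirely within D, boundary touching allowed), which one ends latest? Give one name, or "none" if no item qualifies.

W

Target D = [15:10, 18:05].
A [22:25, 23:00] → after → excluded.
B [11:00, 11:30] → before → excluded.
G [22:00, 22:25] → after → excluded.
P [06:35, 07:30] → before → excluded.
W [15:30, 16:45] → during → candidate.
Among candidates, latest end is 16:45 → W.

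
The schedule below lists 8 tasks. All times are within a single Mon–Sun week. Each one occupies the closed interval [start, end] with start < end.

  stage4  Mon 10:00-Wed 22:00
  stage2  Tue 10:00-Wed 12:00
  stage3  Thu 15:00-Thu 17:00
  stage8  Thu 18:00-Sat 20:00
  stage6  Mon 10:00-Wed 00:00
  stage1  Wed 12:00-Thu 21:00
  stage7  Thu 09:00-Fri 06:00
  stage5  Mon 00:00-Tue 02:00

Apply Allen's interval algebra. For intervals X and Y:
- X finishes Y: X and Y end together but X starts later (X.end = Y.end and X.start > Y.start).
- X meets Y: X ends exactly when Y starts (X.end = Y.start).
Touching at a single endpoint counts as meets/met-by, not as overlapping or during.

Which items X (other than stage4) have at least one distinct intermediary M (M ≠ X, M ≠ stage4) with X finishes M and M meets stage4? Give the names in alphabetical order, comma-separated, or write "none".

none

Target stage4 = [Mon 10:00, Wed 22:00].
Intermediaries M with M meets stage4: none.
Union: none.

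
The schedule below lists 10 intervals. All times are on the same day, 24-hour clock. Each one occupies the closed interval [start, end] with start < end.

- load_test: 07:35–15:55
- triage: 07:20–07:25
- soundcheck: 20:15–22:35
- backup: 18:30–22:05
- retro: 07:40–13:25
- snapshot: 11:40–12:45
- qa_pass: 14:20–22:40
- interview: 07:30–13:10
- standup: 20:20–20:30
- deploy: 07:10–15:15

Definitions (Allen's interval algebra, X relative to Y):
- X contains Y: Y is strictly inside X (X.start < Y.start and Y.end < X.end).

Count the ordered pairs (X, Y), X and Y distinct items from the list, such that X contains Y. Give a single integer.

Checking all 90 ordered pairs for relation 'contains'; matching pairs in alphabetical order:
(backup, standup): backup contains standup ✓
(deploy, interview): deploy contains interview ✓
(deploy, retro): deploy contains retro ✓
(deploy, snapshot): deploy contains snapshot ✓
(deploy, triage): deploy contains triage ✓
(interview, snapshot): interview contains snapshot ✓
(load_test, retro): load_test contains retro ✓
(load_test, snapshot): load_test contains snapshot ✓
(qa_pass, backup): qa_pass contains backup ✓
(qa_pass, soundcheck): qa_pass contains soundcheck ✓
(qa_pass, standup): qa_pass contains standup ✓
(retro, snapshot): retro contains snapshot ✓
(soundcheck, standup): soundcheck contains standup ✓
Count: 13.

13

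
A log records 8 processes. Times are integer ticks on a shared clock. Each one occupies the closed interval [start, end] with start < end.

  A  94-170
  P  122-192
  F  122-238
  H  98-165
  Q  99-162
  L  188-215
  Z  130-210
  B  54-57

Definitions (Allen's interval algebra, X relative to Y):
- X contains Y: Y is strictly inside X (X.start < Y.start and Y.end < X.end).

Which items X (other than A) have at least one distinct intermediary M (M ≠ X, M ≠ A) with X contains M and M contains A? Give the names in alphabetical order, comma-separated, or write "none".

Target A = [94, 170].
Intermediaries M with M contains A: none.
Union: none.

none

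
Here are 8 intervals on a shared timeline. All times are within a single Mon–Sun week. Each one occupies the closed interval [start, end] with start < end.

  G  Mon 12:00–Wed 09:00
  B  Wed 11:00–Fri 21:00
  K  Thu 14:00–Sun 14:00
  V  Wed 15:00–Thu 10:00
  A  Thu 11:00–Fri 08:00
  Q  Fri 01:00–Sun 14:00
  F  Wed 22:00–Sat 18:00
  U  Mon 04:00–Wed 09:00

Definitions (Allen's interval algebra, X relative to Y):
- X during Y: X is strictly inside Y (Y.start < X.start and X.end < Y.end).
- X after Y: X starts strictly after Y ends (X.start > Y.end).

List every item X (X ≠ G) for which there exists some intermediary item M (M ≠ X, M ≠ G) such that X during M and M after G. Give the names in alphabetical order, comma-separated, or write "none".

A, V

Target G = [Mon 12:00, Wed 09:00].
Intermediaries M with M after G: A, B, F, K, Q, V.
Via A — items with X during A: none.
Via B — items with X during B: A, V.
Via F — items with X during F: A.
Via K — items with X during K: none.
Via Q — items with X during Q: none.
Via V — items with X during V: none.
Union: A, V.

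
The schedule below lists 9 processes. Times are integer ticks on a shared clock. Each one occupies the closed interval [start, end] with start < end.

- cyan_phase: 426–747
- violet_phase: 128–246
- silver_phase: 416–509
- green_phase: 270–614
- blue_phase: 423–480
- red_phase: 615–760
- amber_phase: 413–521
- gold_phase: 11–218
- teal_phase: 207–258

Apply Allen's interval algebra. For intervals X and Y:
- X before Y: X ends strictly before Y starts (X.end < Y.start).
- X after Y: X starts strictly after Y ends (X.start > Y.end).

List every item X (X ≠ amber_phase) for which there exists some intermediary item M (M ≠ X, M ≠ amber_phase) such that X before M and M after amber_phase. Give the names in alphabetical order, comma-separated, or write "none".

Target amber_phase = [413, 521].
Intermediaries M with M after amber_phase: red_phase.
Via red_phase — items with X before red_phase: blue_phase, gold_phase, green_phase, silver_phase, teal_phase, violet_phase.
Union: blue_phase, gold_phase, green_phase, silver_phase, teal_phase, violet_phase.

blue_phase, gold_phase, green_phase, silver_phase, teal_phase, violet_phase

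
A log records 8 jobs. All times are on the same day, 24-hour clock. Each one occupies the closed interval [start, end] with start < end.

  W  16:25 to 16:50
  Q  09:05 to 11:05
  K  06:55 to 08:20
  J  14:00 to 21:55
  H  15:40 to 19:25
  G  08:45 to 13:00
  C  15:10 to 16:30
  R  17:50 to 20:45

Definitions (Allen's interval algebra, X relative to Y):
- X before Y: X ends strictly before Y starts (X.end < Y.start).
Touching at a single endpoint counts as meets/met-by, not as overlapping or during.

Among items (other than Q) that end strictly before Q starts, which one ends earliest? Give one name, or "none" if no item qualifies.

Target Q = [09:05, 11:05].
C [15:10, 16:30] → after → excluded.
G [08:45, 13:00] → contains → excluded.
H [15:40, 19:25] → after → excluded.
J [14:00, 21:55] → after → excluded.
K [06:55, 08:20] → before → candidate.
R [17:50, 20:45] → after → excluded.
W [16:25, 16:50] → after → excluded.
Among candidates, earliest end is 08:20 → K.

K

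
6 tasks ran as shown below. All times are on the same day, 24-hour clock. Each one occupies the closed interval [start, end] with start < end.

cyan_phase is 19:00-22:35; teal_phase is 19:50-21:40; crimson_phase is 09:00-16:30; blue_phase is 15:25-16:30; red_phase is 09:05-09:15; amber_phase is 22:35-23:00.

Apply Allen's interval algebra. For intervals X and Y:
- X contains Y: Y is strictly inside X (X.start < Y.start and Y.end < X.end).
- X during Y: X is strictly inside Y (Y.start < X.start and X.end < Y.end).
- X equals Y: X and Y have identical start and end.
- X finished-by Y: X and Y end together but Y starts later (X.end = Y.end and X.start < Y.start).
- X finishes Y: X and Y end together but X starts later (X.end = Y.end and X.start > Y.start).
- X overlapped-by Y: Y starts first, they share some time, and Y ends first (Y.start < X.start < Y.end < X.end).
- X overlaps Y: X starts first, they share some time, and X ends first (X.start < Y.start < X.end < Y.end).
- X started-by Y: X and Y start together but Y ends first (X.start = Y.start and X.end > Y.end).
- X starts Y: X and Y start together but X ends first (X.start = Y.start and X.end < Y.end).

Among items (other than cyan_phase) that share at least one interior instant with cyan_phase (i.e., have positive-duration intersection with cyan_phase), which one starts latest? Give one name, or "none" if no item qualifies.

Target cyan_phase = [19:00, 22:35].
amber_phase [22:35, 23:00] → met-by → excluded.
blue_phase [15:25, 16:30] → before → excluded.
crimson_phase [09:00, 16:30] → before → excluded.
red_phase [09:05, 09:15] → before → excluded.
teal_phase [19:50, 21:40] → during → candidate.
Among candidates, latest start is 19:50 → teal_phase.

teal_phase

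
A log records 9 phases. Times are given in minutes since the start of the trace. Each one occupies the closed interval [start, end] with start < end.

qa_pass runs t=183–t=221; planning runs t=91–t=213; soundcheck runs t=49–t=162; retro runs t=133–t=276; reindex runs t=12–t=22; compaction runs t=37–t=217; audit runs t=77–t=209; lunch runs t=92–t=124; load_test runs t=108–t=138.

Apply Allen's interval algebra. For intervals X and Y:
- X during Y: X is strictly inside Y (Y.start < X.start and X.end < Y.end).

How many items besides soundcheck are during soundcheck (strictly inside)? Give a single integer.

2

Target soundcheck = [t=49, t=162].
audit [t=77, t=209] → overlapped-by → no.
compaction [t=37, t=217] → contains → no.
load_test [t=108, t=138] → during → counts.
lunch [t=92, t=124] → during → counts.
planning [t=91, t=213] → overlapped-by → no.
qa_pass [t=183, t=221] → after → no.
reindex [t=12, t=22] → before → no.
retro [t=133, t=276] → overlapped-by → no.
Total: 2.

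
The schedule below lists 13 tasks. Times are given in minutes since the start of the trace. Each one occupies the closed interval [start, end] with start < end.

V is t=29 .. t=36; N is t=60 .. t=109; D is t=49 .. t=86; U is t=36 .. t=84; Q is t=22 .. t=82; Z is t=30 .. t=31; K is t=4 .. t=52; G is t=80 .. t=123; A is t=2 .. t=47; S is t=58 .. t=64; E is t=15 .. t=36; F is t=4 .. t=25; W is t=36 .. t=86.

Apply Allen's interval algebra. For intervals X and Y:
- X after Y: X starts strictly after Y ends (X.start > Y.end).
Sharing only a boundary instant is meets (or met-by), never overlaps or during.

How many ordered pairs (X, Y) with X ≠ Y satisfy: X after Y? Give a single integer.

Checking all 156 ordered pairs for relation 'after'; matching pairs in alphabetical order:
(D, A): D after A ✓
(D, E): D after E ✓
(D, F): D after F ✓
(D, V): D after V ✓
(D, Z): D after Z ✓
(G, A): G after A ✓
(G, E): G after E ✓
(G, F): G after F ✓
(G, K): G after K ✓
(G, S): G after S ✓
(G, V): G after V ✓
(G, Z): G after Z ✓
(N, A): N after A ✓
(N, E): N after E ✓
(N, F): N after F ✓
(N, K): N after K ✓
(N, V): N after V ✓
(N, Z): N after Z ✓
(S, A): S after A ✓
(S, E): S after E ✓
(S, F): S after F ✓
(S, K): S after K ✓
(S, V): S after V ✓
(S, Z): S after Z ✓
... plus 6 further pairs not listed.
Count: 30.

30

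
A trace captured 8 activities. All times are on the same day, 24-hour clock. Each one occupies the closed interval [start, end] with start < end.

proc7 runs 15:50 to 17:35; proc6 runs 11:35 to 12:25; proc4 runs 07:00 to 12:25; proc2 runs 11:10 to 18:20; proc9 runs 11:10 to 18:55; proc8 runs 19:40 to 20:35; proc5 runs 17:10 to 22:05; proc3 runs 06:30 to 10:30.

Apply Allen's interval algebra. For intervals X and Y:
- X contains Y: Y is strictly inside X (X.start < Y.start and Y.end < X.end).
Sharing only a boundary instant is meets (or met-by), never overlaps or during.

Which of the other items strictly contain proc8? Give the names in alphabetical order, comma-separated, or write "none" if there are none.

Target proc8 = [19:40, 20:35].
proc2 [11:10, 18:20] → before → no.
proc3 [06:30, 10:30] → before → no.
proc4 [07:00, 12:25] → before → no.
proc5 [17:10, 22:05] → contains → yes.
proc6 [11:35, 12:25] → before → no.
proc7 [15:50, 17:35] → before → no.
proc9 [11:10, 18:55] → before → no.
Result: proc5.

proc5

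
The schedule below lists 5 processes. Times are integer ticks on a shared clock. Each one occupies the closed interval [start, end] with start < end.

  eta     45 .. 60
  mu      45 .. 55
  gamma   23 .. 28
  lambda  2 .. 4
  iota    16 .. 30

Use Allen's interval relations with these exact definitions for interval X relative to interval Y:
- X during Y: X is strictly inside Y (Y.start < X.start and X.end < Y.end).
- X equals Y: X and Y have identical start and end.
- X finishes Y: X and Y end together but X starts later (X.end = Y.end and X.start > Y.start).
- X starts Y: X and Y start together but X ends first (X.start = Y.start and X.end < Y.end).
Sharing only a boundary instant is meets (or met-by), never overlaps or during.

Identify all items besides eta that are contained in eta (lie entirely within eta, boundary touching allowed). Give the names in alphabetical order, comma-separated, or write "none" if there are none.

Target eta = [45, 60].
gamma [23, 28] → before → no.
iota [16, 30] → before → no.
lambda [2, 4] → before → no.
mu [45, 55] → starts → yes.
Result: mu.

mu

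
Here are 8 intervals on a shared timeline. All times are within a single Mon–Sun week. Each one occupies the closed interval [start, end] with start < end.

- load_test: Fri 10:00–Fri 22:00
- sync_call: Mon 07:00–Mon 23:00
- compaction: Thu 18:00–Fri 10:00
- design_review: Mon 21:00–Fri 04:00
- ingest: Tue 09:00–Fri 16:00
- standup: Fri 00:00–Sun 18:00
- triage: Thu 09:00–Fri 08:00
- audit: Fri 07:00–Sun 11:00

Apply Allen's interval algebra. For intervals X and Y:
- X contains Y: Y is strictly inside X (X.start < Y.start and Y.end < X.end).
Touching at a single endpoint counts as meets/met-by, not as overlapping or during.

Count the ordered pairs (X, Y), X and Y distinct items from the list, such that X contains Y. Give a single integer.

5

Checking all 56 ordered pairs for relation 'contains'; matching pairs in alphabetical order:
(audit, load_test): audit contains load_test ✓
(ingest, compaction): ingest contains compaction ✓
(ingest, triage): ingest contains triage ✓
(standup, audit): standup contains audit ✓
(standup, load_test): standup contains load_test ✓
Count: 5.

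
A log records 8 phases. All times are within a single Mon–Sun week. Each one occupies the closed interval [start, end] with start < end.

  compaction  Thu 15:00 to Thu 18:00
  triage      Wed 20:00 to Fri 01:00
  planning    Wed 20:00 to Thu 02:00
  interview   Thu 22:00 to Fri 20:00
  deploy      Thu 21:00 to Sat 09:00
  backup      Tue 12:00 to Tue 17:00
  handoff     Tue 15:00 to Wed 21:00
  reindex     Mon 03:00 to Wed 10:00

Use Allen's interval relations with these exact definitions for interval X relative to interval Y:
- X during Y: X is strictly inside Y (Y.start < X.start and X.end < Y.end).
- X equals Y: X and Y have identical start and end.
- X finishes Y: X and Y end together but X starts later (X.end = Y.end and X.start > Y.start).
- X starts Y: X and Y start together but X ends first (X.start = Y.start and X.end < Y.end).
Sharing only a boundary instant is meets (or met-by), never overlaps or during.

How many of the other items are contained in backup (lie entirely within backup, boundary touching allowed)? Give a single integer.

0

Target backup = [Tue 12:00, Tue 17:00].
compaction [Thu 15:00, Thu 18:00] → after → no.
deploy [Thu 21:00, Sat 09:00] → after → no.
handoff [Tue 15:00, Wed 21:00] → overlapped-by → no.
interview [Thu 22:00, Fri 20:00] → after → no.
planning [Wed 20:00, Thu 02:00] → after → no.
reindex [Mon 03:00, Wed 10:00] → contains → no.
triage [Wed 20:00, Fri 01:00] → after → no.
Total: 0.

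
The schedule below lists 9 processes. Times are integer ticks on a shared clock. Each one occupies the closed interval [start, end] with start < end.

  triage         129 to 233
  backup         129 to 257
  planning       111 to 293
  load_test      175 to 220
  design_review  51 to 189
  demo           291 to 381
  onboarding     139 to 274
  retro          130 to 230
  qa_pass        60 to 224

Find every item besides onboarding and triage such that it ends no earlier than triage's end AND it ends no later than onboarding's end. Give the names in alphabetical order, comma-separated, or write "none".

Conditions: its end is no earlier than triage's end (X.end >= 233) AND its end is no later than onboarding's end (X.end <= 274).
backup: end 257 >= 233? ✓; end 257 <= 274? ✓ → yes.
demo: end 381 >= 233? ✓; end 381 <= 274? ✗ → no.
design_review: end 189 >= 233? ✗; end 189 <= 274? ✓ → no.
load_test: end 220 >= 233? ✗; end 220 <= 274? ✓ → no.
planning: end 293 >= 233? ✓; end 293 <= 274? ✗ → no.
qa_pass: end 224 >= 233? ✗; end 224 <= 274? ✓ → no.
retro: end 230 >= 233? ✗; end 230 <= 274? ✓ → no.
Result: backup.

backup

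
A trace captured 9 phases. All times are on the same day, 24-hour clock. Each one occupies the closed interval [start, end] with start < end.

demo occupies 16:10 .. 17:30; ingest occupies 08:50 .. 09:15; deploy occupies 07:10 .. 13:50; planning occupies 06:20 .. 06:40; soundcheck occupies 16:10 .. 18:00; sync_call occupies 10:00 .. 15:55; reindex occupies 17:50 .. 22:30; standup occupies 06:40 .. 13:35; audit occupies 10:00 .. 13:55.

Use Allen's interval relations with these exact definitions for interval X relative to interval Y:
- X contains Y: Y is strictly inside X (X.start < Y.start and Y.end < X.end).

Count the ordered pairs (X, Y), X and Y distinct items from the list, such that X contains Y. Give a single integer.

2

Checking all 72 ordered pairs for relation 'contains'; matching pairs in alphabetical order:
(deploy, ingest): deploy contains ingest ✓
(standup, ingest): standup contains ingest ✓
Count: 2.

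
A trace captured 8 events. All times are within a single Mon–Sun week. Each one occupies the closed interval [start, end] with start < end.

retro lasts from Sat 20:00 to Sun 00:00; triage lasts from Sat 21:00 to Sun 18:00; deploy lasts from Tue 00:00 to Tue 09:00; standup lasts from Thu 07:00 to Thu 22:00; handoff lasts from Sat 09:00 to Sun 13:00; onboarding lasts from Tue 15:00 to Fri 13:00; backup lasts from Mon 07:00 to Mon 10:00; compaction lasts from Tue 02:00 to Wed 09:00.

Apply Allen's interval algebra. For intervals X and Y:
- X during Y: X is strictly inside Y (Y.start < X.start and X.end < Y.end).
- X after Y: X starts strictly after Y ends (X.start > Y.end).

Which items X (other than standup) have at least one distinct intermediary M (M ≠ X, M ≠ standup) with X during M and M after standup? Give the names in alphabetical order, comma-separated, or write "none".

Target standup = [Thu 07:00, Thu 22:00].
Intermediaries M with M after standup: handoff, retro, triage.
Via handoff — items with X during handoff: retro.
Via retro — items with X during retro: none.
Via triage — items with X during triage: none.
Union: retro.

retro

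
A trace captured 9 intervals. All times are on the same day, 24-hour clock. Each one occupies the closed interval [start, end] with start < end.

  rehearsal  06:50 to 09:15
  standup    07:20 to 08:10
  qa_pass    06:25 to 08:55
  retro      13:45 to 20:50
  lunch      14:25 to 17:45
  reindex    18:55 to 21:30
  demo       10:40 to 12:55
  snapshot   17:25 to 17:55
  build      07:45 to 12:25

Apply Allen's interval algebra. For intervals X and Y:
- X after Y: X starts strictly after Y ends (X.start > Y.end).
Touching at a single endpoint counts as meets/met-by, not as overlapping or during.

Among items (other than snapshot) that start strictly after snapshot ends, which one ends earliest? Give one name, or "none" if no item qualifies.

Target snapshot = [17:25, 17:55].
build [07:45, 12:25] → before → excluded.
demo [10:40, 12:55] → before → excluded.
lunch [14:25, 17:45] → overlaps → excluded.
qa_pass [06:25, 08:55] → before → excluded.
rehearsal [06:50, 09:15] → before → excluded.
reindex [18:55, 21:30] → after → candidate.
retro [13:45, 20:50] → contains → excluded.
standup [07:20, 08:10] → before → excluded.
Among candidates, earliest end is 21:30 → reindex.

reindex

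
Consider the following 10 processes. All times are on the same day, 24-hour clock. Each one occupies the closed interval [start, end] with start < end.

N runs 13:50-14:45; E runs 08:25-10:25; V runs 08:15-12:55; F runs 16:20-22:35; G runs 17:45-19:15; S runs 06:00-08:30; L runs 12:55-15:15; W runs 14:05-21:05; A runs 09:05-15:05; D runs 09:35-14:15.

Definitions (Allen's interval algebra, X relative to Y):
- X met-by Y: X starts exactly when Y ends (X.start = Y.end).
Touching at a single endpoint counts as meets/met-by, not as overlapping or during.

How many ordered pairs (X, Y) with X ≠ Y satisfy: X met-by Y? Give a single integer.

Checking all 90 ordered pairs for relation 'met-by'; matching pairs in alphabetical order:
(L, V): L met-by V ✓
Count: 1.

1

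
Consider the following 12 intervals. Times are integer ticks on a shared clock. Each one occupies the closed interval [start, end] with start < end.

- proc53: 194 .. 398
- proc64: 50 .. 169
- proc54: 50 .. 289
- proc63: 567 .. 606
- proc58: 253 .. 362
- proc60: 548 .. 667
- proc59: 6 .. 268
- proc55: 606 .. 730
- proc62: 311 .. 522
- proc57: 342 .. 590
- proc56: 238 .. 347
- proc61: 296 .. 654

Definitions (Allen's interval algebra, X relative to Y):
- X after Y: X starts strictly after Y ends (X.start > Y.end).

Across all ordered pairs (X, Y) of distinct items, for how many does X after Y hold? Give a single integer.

Checking all 132 ordered pairs for relation 'after'; matching pairs in alphabetical order:
(proc53, proc64): proc53 after proc64 ✓
(proc55, proc53): proc55 after proc53 ✓
(proc55, proc54): proc55 after proc54 ✓
(proc55, proc56): proc55 after proc56 ✓
(proc55, proc57): proc55 after proc57 ✓
(proc55, proc58): proc55 after proc58 ✓
(proc55, proc59): proc55 after proc59 ✓
(proc55, proc62): proc55 after proc62 ✓
(proc55, proc64): proc55 after proc64 ✓
(proc56, proc64): proc56 after proc64 ✓
(proc57, proc54): proc57 after proc54 ✓
(proc57, proc59): proc57 after proc59 ✓
(proc57, proc64): proc57 after proc64 ✓
(proc58, proc64): proc58 after proc64 ✓
(proc60, proc53): proc60 after proc53 ✓
(proc60, proc54): proc60 after proc54 ✓
(proc60, proc56): proc60 after proc56 ✓
(proc60, proc58): proc60 after proc58 ✓
(proc60, proc59): proc60 after proc59 ✓
(proc60, proc62): proc60 after proc62 ✓
(proc60, proc64): proc60 after proc64 ✓
(proc61, proc54): proc61 after proc54 ✓
(proc61, proc59): proc61 after proc59 ✓
(proc61, proc64): proc61 after proc64 ✓
... plus 10 further pairs not listed.
Count: 34.

34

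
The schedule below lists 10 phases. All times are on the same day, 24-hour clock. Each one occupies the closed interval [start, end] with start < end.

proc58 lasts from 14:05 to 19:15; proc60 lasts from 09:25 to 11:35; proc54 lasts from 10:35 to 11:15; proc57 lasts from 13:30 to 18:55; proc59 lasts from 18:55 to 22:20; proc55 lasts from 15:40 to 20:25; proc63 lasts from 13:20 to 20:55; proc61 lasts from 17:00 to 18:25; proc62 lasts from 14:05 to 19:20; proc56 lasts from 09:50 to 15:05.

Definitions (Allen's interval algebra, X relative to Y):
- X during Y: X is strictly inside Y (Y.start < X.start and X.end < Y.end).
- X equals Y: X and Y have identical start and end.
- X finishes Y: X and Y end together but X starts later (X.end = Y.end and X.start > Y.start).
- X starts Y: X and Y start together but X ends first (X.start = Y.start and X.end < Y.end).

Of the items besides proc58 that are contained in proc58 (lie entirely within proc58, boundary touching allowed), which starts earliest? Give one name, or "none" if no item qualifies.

Target proc58 = [14:05, 19:15].
proc54 [10:35, 11:15] → before → excluded.
proc55 [15:40, 20:25] → overlapped-by → excluded.
proc56 [09:50, 15:05] → overlaps → excluded.
proc57 [13:30, 18:55] → overlaps → excluded.
proc59 [18:55, 22:20] → overlapped-by → excluded.
proc60 [09:25, 11:35] → before → excluded.
proc61 [17:00, 18:25] → during → candidate.
proc62 [14:05, 19:20] → started-by → excluded.
proc63 [13:20, 20:55] → contains → excluded.
Among candidates, earliest start is 17:00 → proc61.

proc61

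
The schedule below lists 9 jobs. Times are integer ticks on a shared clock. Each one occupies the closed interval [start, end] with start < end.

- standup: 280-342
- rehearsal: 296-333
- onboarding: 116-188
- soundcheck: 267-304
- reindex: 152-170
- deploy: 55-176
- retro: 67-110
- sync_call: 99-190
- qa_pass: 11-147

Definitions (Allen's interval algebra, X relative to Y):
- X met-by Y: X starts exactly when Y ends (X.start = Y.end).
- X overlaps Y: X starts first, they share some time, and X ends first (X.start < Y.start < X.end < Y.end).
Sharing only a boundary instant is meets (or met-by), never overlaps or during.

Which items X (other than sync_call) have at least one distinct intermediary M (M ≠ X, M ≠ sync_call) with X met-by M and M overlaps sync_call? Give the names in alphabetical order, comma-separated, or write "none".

none

Target sync_call = [99, 190].
Intermediaries M with M overlaps sync_call: deploy, qa_pass, retro.
Via deploy — items with X met-by deploy: none.
Via qa_pass — items with X met-by qa_pass: none.
Via retro — items with X met-by retro: none.
Union: none.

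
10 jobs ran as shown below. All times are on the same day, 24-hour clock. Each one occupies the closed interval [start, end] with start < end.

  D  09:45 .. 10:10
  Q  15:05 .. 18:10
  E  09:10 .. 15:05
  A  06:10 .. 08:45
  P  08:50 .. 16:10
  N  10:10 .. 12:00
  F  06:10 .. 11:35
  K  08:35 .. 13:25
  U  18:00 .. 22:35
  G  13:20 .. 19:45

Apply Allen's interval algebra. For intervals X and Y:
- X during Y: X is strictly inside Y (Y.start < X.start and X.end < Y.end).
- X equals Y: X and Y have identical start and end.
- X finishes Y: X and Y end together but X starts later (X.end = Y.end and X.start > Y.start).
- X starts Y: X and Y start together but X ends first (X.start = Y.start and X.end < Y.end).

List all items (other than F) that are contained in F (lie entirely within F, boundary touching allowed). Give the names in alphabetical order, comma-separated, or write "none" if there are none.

Target F = [06:10, 11:35].
A [06:10, 08:45] → starts → yes.
D [09:45, 10:10] → during → yes.
E [09:10, 15:05] → overlapped-by → no.
G [13:20, 19:45] → after → no.
K [08:35, 13:25] → overlapped-by → no.
N [10:10, 12:00] → overlapped-by → no.
P [08:50, 16:10] → overlapped-by → no.
Q [15:05, 18:10] → after → no.
U [18:00, 22:35] → after → no.
Result: A, D.

A, D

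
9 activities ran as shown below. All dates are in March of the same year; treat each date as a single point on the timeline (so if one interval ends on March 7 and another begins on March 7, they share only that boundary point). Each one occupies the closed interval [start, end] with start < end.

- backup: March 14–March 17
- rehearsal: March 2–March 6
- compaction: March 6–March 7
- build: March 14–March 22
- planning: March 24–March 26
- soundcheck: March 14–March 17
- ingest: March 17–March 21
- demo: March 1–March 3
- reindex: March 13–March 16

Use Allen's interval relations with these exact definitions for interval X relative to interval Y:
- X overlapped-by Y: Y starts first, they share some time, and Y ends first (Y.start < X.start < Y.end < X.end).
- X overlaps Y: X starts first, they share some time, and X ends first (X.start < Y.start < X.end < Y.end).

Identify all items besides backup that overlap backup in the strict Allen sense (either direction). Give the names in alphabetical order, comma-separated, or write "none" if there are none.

reindex

Target backup = [March 14, March 17].
build [March 14, March 22] → started-by → no.
compaction [March 6, March 7] → before → no.
demo [March 1, March 3] → before → no.
ingest [March 17, March 21] → met-by → no.
planning [March 24, March 26] → after → no.
rehearsal [March 2, March 6] → before → no.
reindex [March 13, March 16] → overlaps → yes.
soundcheck [March 14, March 17] → equals → no.
Result: reindex.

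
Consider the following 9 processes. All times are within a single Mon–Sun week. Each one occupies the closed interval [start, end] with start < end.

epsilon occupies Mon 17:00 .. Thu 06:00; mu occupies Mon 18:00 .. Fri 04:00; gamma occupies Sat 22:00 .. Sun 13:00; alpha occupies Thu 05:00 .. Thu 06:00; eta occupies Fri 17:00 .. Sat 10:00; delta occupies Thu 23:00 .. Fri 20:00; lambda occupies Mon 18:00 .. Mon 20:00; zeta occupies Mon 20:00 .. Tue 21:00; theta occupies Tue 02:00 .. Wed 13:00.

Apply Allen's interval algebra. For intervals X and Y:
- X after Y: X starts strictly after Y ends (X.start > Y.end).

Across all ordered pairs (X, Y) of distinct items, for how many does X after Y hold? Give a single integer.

23

Checking all 72 ordered pairs for relation 'after'; matching pairs in alphabetical order:
(alpha, lambda): alpha after lambda ✓
(alpha, theta): alpha after theta ✓
(alpha, zeta): alpha after zeta ✓
(delta, alpha): delta after alpha ✓
(delta, epsilon): delta after epsilon ✓
(delta, lambda): delta after lambda ✓
(delta, theta): delta after theta ✓
(delta, zeta): delta after zeta ✓
(eta, alpha): eta after alpha ✓
(eta, epsilon): eta after epsilon ✓
(eta, lambda): eta after lambda ✓
(eta, mu): eta after mu ✓
(eta, theta): eta after theta ✓
(eta, zeta): eta after zeta ✓
(gamma, alpha): gamma after alpha ✓
(gamma, delta): gamma after delta ✓
(gamma, epsilon): gamma after epsilon ✓
(gamma, eta): gamma after eta ✓
(gamma, lambda): gamma after lambda ✓
(gamma, mu): gamma after mu ✓
(gamma, theta): gamma after theta ✓
(gamma, zeta): gamma after zeta ✓
(theta, lambda): theta after lambda ✓
Count: 23.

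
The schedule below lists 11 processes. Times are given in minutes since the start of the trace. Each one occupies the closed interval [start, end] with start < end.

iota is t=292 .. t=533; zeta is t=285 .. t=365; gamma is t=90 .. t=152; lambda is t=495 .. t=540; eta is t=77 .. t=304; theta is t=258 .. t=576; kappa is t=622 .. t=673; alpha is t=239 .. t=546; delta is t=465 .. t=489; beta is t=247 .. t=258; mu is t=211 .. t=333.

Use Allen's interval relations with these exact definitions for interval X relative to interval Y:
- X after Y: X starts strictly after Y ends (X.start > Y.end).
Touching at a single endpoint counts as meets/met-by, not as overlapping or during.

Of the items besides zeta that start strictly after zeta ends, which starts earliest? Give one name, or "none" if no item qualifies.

Target zeta = [t=285, t=365].
alpha [t=239, t=546] → contains → excluded.
beta [t=247, t=258] → before → excluded.
delta [t=465, t=489] → after → candidate.
eta [t=77, t=304] → overlaps → excluded.
gamma [t=90, t=152] → before → excluded.
iota [t=292, t=533] → overlapped-by → excluded.
kappa [t=622, t=673] → after → candidate.
lambda [t=495, t=540] → after → candidate.
mu [t=211, t=333] → overlaps → excluded.
theta [t=258, t=576] → contains → excluded.
Among candidates, earliest start is t=465 → delta.

delta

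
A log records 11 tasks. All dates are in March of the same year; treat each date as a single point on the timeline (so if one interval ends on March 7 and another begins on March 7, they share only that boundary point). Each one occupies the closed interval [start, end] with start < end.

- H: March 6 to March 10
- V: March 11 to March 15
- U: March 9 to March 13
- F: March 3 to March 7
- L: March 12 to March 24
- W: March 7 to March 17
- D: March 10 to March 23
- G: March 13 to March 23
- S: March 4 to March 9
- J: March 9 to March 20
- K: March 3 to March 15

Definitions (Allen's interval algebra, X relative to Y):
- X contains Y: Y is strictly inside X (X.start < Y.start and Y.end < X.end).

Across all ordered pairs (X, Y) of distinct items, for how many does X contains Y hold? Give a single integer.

Checking all 110 ordered pairs for relation 'contains'; matching pairs in alphabetical order:
(D, V): D contains V ✓
(J, V): J contains V ✓
(K, H): K contains H ✓
(K, S): K contains S ✓
(K, U): K contains U ✓
(L, G): L contains G ✓
(W, U): W contains U ✓
(W, V): W contains V ✓
Count: 8.

8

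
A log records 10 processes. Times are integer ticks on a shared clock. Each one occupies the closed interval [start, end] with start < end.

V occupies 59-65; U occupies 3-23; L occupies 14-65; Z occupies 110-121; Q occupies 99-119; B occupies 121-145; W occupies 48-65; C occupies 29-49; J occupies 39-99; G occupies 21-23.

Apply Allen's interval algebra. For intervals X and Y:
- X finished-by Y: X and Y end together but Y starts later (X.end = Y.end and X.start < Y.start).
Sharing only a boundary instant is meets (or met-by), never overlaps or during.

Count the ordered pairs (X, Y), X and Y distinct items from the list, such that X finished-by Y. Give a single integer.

4

Checking all 90 ordered pairs for relation 'finished-by'; matching pairs in alphabetical order:
(L, V): L finished-by V ✓
(L, W): L finished-by W ✓
(U, G): U finished-by G ✓
(W, V): W finished-by V ✓
Count: 4.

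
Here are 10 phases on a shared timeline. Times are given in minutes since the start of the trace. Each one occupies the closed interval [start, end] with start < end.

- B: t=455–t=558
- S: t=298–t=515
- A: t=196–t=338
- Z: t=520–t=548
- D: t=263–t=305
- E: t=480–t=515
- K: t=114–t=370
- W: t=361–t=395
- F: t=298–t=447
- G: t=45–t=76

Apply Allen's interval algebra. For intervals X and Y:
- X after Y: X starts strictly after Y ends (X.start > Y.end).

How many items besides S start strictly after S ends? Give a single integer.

Target S = [t=298, t=515].
A [t=196, t=338] → overlaps → no.
B [t=455, t=558] → overlapped-by → no.
D [t=263, t=305] → overlaps → no.
E [t=480, t=515] → finishes → no.
F [t=298, t=447] → starts → no.
G [t=45, t=76] → before → no.
K [t=114, t=370] → overlaps → no.
W [t=361, t=395] → during → no.
Z [t=520, t=548] → after → counts.
Total: 1.

1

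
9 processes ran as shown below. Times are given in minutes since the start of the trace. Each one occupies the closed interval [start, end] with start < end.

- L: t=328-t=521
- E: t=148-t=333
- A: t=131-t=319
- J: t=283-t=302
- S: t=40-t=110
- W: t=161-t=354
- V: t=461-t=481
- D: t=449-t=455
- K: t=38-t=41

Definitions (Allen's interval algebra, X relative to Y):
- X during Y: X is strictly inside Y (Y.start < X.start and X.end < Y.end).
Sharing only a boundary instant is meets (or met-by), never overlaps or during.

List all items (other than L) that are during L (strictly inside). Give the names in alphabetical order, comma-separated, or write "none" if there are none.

D, V

Target L = [t=328, t=521].
A [t=131, t=319] → before → no.
D [t=449, t=455] → during → yes.
E [t=148, t=333] → overlaps → no.
J [t=283, t=302] → before → no.
K [t=38, t=41] → before → no.
S [t=40, t=110] → before → no.
V [t=461, t=481] → during → yes.
W [t=161, t=354] → overlaps → no.
Result: D, V.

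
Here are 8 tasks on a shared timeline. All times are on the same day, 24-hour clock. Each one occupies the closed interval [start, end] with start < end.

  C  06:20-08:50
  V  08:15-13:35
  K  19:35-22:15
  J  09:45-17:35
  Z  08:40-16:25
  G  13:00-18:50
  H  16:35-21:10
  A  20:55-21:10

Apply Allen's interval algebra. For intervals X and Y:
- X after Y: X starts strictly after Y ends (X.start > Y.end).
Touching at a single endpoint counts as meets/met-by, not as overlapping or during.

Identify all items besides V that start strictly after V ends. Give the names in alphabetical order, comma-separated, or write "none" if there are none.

Target V = [08:15, 13:35].
A [20:55, 21:10] → after → yes.
C [06:20, 08:50] → overlaps → no.
G [13:00, 18:50] → overlapped-by → no.
H [16:35, 21:10] → after → yes.
J [09:45, 17:35] → overlapped-by → no.
K [19:35, 22:15] → after → yes.
Z [08:40, 16:25] → overlapped-by → no.
Result: A, H, K.

A, H, K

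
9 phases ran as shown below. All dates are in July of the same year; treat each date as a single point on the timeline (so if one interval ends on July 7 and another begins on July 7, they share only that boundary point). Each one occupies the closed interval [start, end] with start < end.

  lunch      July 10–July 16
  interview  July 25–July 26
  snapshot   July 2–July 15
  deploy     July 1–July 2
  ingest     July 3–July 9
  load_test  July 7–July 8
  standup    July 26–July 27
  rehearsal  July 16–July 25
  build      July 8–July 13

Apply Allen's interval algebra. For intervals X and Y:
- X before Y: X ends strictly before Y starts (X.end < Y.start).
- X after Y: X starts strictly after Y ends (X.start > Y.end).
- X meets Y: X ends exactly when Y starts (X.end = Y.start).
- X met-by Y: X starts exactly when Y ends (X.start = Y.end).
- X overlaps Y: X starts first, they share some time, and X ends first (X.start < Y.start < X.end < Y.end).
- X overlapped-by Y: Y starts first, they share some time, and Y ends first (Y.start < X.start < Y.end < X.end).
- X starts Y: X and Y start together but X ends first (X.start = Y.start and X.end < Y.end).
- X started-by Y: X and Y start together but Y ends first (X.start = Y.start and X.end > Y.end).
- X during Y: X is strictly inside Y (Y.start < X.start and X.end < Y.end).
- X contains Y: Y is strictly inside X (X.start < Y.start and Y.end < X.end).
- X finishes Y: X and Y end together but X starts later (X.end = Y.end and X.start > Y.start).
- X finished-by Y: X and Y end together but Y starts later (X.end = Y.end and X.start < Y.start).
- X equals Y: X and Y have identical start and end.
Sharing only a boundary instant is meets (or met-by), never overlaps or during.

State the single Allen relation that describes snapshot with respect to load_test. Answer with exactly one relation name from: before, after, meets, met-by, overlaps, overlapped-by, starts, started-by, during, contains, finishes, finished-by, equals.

snapshot = [July 2, July 15]; load_test = [July 7, July 8].
Compare endpoints: snapshot.start < load_test.start, snapshot.start < load_test.end, snapshot.end > load_test.start, snapshot.end > load_test.end.
That pattern is 'contains'.

contains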